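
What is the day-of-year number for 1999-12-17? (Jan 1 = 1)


Date: December 17, 1999
Days in months 1 through 11: 334
Plus 17 days in December

Day of year: 351


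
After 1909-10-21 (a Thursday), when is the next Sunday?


Current: Thursday
Target: Sunday
Days ahead: 3

Next Sunday: 1909-10-24


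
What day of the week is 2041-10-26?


Date: October 26, 2041
Anchor: Jan 1, 2041. With p = 2041 - 1 = 2040: (p + p//4 - p//100 + p//400) mod 7 = (2040 + 510 - 20 + 5) mod 7 = 2535 mod 7 = 1 -> Tuesday (Mon=0 ... Sun=6)
Days before October (Jan-Sep): 273; offset = 273 + 26 - 1 = 298
Weekday index = (1 + 298) mod 7 = 5

Day of the week: Saturday


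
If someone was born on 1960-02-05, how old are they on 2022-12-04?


Birth: 1960-02-05
Reference: 2022-12-04
Year difference: 2022 - 1960 = 62

62 years old


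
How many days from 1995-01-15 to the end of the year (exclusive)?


Day of year: 15 of 365
Remaining = 365 - 15

350 days


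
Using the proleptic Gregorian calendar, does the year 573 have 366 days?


Gregorian leap year rule: divisible by 4, but not by 100, unless also by 400.
573 is not divisible by 4 -> not a leap year

No


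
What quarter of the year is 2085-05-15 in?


Month: May (month 5)
Q1: Jan-Mar, Q2: Apr-Jun, Q3: Jul-Sep, Q4: Oct-Dec

Q2


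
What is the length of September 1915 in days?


September 1915

30 days


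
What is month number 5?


Month 5 of 12

May


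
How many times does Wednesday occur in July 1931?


July 1931 has 31 days
Anchor: Jan 1, 1931. With p = 1931 - 1 = 1930: (p + p//4 - p//100 + p//400) mod 7 = (1930 + 482 - 19 + 4) mod 7 = 2397 mod 7 = 3 -> Thursday (Mon=0 ... Sun=6)
Days before July (Jan-Jun): 181; July 1 index = (3 + 181) mod 7 = 2 -> Wednesday
First Wednesday is July 1
Wednesdays: 1, 8, 15, 22, 29

5 Wednesdays


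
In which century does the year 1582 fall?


Century = (year - 1) // 100 + 1
= (1582 - 1) // 100 + 1
= 1581 // 100 + 1
= 15 + 1

16th century


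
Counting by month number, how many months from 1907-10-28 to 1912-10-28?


From October 1907 to October 1912
5 years * 12 = 60 months = 60

60 months


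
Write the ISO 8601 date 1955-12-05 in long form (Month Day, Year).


ISO 1955-12-05 parses as year=1955, month=12, day=05
Month 12 -> December

December 5, 1955


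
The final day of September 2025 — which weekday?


September 2025 has 30 days
Anchor: Jan 1, 2025. With p = 2025 - 1 = 2024: (p + p//4 - p//100 + p//400) mod 7 = (2024 + 506 - 20 + 5) mod 7 = 2515 mod 7 = 2 -> Wednesday (Mon=0 ... Sun=6)
Days before September (Jan-Aug): 243; September 1 index = (2 + 243) mod 7 = 0 -> Monday
Last day offset: 30 - 1 = 29 days
Weekday index = (0 + 29) mod 7 = 1

Tuesday, September 30


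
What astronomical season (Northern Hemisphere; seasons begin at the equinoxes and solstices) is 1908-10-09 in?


Date: October 9
Astronomical Autumn (approx.; exact equinox/solstice day varies by year): September 22 to December 20
October 9 falls within the Autumn window

Autumn


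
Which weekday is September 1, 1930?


Target: September 1, 1930
Anchor: Jan 1, 1930. With p = 1930 - 1 = 1929: (p + p//4 - p//100 + p//400) mod 7 = (1929 + 482 - 19 + 4) mod 7 = 2396 mod 7 = 2 -> Wednesday (Mon=0 ... Sun=6)
Days before September (Jan-Aug): 243 days
Weekday index = (2 + 243) mod 7 = 0

Monday


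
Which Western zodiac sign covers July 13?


Date: July 13
Conventional tropical zodiac dates: Cancer from June 21 onward; Leo starts July 23
July 13 falls within the Cancer range

Cancer


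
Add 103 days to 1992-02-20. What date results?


Start: 1992-02-20, add 103 days
February 1992 has 29 days: 29 - 20 = 9 days to February 29 -> 94 left
March 1992 has 31 days -> 63 left
April 1992 has 30 days -> 33 left
May 1992 has 31 days -> 2 left
June 1992: 2 <= 30 -> lands on June 2

Result: 1992-06-02


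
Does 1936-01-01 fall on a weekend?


Anchor: Jan 1, 1936. With p = 1936 - 1 = 1935: (p + p//4 - p//100 + p//400) mod 7 = (1935 + 483 - 19 + 4) mod 7 = 2403 mod 7 = 2 -> Wednesday (Mon=0 ... Sun=6)
Day of year: 1; offset = 0
Weekday index = (2 + 0) mod 7 = 2 -> Wednesday
Weekend days: Saturday, Sunday

No


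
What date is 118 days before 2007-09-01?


Start: 2007-09-01, subtract 118 days
Back 1 day from September 1 reaches August 31, 2007 -> 117 left
August 2007 has 31 days -> back to July 31, 2007 -> 86 left
July 2007 has 31 days -> back to June 30, 2007 -> 55 left
June 2007 has 30 days -> back to May 31, 2007 -> 25 left
May 2007: 31 - 25 = 6 -> lands on May 6

Result: 2007-05-06


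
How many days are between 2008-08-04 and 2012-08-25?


From 2008-08-04 to 2012-08-25
2008-08-04: days before August = 31 + 29 + 31 + 30 + 31 + 30 + 31 = 213 (2008 is a leap year); day of year = 213 + 4 = 217
2012-08-25: days before August = 31 + 29 + 31 + 30 + 31 + 30 + 31 = 213 (2012 is a leap year); day of year = 213 + 25 = 238
Rest of 2008: 366 - 217 = 149
Full years 2009 (365), 2010 (365), 2011 (365): 1095
Total = 149 + 1095 + 238 = 1482

1482 days


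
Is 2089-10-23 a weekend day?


Anchor: Jan 1, 2089. With p = 2089 - 1 = 2088: (p + p//4 - p//100 + p//400) mod 7 = (2088 + 522 - 20 + 5) mod 7 = 2595 mod 7 = 5 -> Saturday (Mon=0 ... Sun=6)
Day of year: 296; offset = 295
Weekday index = (5 + 295) mod 7 = 6 -> Sunday
Weekend days: Saturday, Sunday

Yes


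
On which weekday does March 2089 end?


March 2089 has 31 days
Anchor: Jan 1, 2089. With p = 2089 - 1 = 2088: (p + p//4 - p//100 + p//400) mod 7 = (2088 + 522 - 20 + 5) mod 7 = 2595 mod 7 = 5 -> Saturday (Mon=0 ... Sun=6)
Days before March (Jan-Feb): 59; March 1 index = (5 + 59) mod 7 = 1 -> Tuesday
Last day offset: 31 - 1 = 30 days
Weekday index = (1 + 30) mod 7 = 3

Thursday, March 31


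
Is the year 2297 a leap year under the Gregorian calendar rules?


Gregorian leap year rule: divisible by 4, but not by 100, unless also by 400.
2297 is not divisible by 4 -> not a leap year

No


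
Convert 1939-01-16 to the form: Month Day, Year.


ISO 1939-01-16 parses as year=1939, month=01, day=16
Month 1 -> January

January 16, 1939


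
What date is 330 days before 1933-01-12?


Start: 1933-01-12, subtract 330 days
Back 12 days from January 12 reaches December 31, 1932 -> 318 left
December 1932 has 31 days -> back to November 30, 1932 -> 287 left
November 1932 has 30 days -> back to October 31, 1932 -> 257 left
October 1932 has 31 days -> back to September 30, 1932 -> 226 left
September 1932 has 30 days -> back to August 31, 1932 -> 196 left
August 1932 has 31 days -> back to July 31, 1932 -> 165 left
July 1932 has 31 days -> back to June 30, 1932 -> 134 left
June 1932 has 30 days -> back to May 31, 1932 -> 104 left
May 1932 has 31 days -> back to April 30, 1932 -> 73 left
April 1932 has 30 days -> back to March 31, 1932 -> 43 left
March 1932 has 31 days -> back to February 29, 1932 -> 12 left
February 1932: 29 - 12 = 17 -> lands on February 17

Result: 1932-02-17


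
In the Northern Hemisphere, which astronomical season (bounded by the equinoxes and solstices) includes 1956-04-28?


Date: April 28
Astronomical Spring (approx.; exact equinox/solstice day varies by year): March 20 to June 20
April 28 falls within the Spring window

Spring


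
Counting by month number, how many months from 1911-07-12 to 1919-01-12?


From July 1911 to January 1919
8 years * 12 = 96 months, minus 6 months = 90

90 months


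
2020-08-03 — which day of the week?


Date: August 3, 2020
Anchor: Jan 1, 2020. With p = 2020 - 1 = 2019: (p + p//4 - p//100 + p//400) mod 7 = (2019 + 504 - 20 + 5) mod 7 = 2508 mod 7 = 2 -> Wednesday (Mon=0 ... Sun=6)
Days before August (Jan-Jul): 213; offset = 213 + 3 - 1 = 215
Weekday index = (2 + 215) mod 7 = 0

Day of the week: Monday


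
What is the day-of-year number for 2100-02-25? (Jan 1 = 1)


Date: February 25, 2100
Days in months 1 through 1: 31
Plus 25 days in February

Day of year: 56


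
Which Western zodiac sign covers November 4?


Date: November 4
Conventional tropical zodiac dates: Scorpio from October 23 onward; Sagittarius starts November 22
November 4 falls within the Scorpio range

Scorpio


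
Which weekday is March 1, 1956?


Target: March 1, 1956
Anchor: Jan 1, 1956. With p = 1956 - 1 = 1955: (p + p//4 - p//100 + p//400) mod 7 = (1955 + 488 - 19 + 4) mod 7 = 2428 mod 7 = 6 -> Sunday (Mon=0 ... Sun=6)
Days before March (Jan-Feb): 60 days
Weekday index = (6 + 60) mod 7 = 3

Thursday


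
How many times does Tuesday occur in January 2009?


January 2009 has 31 days
Anchor: Jan 1, 2009. With p = 2009 - 1 = 2008: (p + p//4 - p//100 + p//400) mod 7 = (2008 + 502 - 20 + 5) mod 7 = 2495 mod 7 = 3 -> Thursday (Mon=0 ... Sun=6)
January 1 is the anchor itself -> Thursday
First Tuesday is January 6
Tuesdays: 6, 13, 20, 27

4 Tuesdays


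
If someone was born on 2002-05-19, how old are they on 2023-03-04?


Birth: 2002-05-19
Reference: 2023-03-04
Year difference: 2023 - 2002 = 21
Birthday not yet reached in 2023, subtract 1

20 years old


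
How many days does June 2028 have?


June 2028

30 days


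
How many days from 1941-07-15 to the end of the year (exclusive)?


Day of year: 196 of 365
Remaining = 365 - 196

169 days


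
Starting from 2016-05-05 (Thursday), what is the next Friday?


Current: Thursday
Target: Friday
Days ahead: 1

Next Friday: 2016-05-06


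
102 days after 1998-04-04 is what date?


Start: 1998-04-04, add 102 days
April 1998 has 30 days: 30 - 4 = 26 days to April 30 -> 76 left
May 1998 has 31 days -> 45 left
June 1998 has 30 days -> 15 left
July 1998: 15 <= 31 -> lands on July 15

Result: 1998-07-15


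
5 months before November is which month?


November is month 11
11 - 5 = 6

June


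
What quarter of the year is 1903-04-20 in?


Month: April (month 4)
Q1: Jan-Mar, Q2: Apr-Jun, Q3: Jul-Sep, Q4: Oct-Dec

Q2


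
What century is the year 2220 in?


Century = (year - 1) // 100 + 1
= (2220 - 1) // 100 + 1
= 2219 // 100 + 1
= 22 + 1

23rd century


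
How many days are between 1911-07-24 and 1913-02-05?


From 1911-07-24 to 1913-02-05
1911-07-24: days before July = 31 + 28 + 31 + 30 + 31 + 30 = 181 (1911 is not a leap year); day of year = 181 + 24 = 205
1913-02-05: days before February = 31; day of year = 31 + 5 = 36
Rest of 1911: 365 - 205 = 160
Full years 1912 (366): 366
Total = 160 + 366 + 36 = 562

562 days


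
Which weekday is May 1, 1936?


Target: May 1, 1936
Anchor: Jan 1, 1936. With p = 1936 - 1 = 1935: (p + p//4 - p//100 + p//400) mod 7 = (1935 + 483 - 19 + 4) mod 7 = 2403 mod 7 = 2 -> Wednesday (Mon=0 ... Sun=6)
Days before May (Jan-Apr): 121 days
Weekday index = (2 + 121) mod 7 = 4

Friday


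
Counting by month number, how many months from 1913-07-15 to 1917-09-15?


From July 1913 to September 1917
4 years * 12 = 48 months, plus 2 months = 50

50 months


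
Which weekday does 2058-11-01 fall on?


Date: November 1, 2058
Anchor: Jan 1, 2058. With p = 2058 - 1 = 2057: (p + p//4 - p//100 + p//400) mod 7 = (2057 + 514 - 20 + 5) mod 7 = 2556 mod 7 = 1 -> Tuesday (Mon=0 ... Sun=6)
Days before November (Jan-Oct): 304; offset = 304 + 1 - 1 = 304
Weekday index = (1 + 304) mod 7 = 4

Day of the week: Friday


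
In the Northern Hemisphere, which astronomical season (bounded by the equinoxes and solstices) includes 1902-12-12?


Date: December 12
Astronomical Autumn (approx.; exact equinox/solstice day varies by year): September 22 to December 20
December 12 falls within the Autumn window

Autumn


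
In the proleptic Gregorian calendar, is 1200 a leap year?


Gregorian leap year rule: divisible by 4, but not by 100, unless also by 400.
1200 is divisible by 400 -> leap year

Yes


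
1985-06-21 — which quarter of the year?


Month: June (month 6)
Q1: Jan-Mar, Q2: Apr-Jun, Q3: Jul-Sep, Q4: Oct-Dec

Q2


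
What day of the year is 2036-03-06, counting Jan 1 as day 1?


Date: March 6, 2036
Days in months 1 through 2: 60
Plus 6 days in March

Day of year: 66


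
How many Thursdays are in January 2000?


January 2000 has 31 days
Anchor: Jan 1, 2000. With p = 2000 - 1 = 1999: (p + p//4 - p//100 + p//400) mod 7 = (1999 + 499 - 19 + 4) mod 7 = 2483 mod 7 = 5 -> Saturday (Mon=0 ... Sun=6)
January 1 is the anchor itself -> Saturday
First Thursday is January 6
Thursdays: 6, 13, 20, 27

4 Thursdays


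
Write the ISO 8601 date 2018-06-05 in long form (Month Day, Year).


ISO 2018-06-05 parses as year=2018, month=06, day=05
Month 6 -> June

June 5, 2018


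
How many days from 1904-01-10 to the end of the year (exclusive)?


Day of year: 10 of 366
Remaining = 366 - 10

356 days


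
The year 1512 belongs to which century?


Century = (year - 1) // 100 + 1
= (1512 - 1) // 100 + 1
= 1511 // 100 + 1
= 15 + 1

16th century


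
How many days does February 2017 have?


February 2017 (leap year: no)

28 days


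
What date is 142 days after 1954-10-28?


Start: 1954-10-28, add 142 days
October 1954 has 31 days: 31 - 28 = 3 days to October 31 -> 139 left
November 1954 has 30 days -> 109 left
December 1954 has 31 days -> 78 left
January 1955 has 31 days -> 47 left
February 1955 has 28 days -> 19 left
March 1955: 19 <= 31 -> lands on March 19

Result: 1955-03-19


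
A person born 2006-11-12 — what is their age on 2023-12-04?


Birth: 2006-11-12
Reference: 2023-12-04
Year difference: 2023 - 2006 = 17

17 years old


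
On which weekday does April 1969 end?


April 1969 has 30 days
Anchor: Jan 1, 1969. With p = 1969 - 1 = 1968: (p + p//4 - p//100 + p//400) mod 7 = (1968 + 492 - 19 + 4) mod 7 = 2445 mod 7 = 2 -> Wednesday (Mon=0 ... Sun=6)
Days before April (Jan-Mar): 90; April 1 index = (2 + 90) mod 7 = 1 -> Tuesday
Last day offset: 30 - 1 = 29 days
Weekday index = (1 + 29) mod 7 = 2

Wednesday, April 30


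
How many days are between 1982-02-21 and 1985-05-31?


From 1982-02-21 to 1985-05-31
1982-02-21: days before February = 31; day of year = 31 + 21 = 52
1985-05-31: days before May = 31 + 28 + 31 + 30 = 120 (1985 is not a leap year); day of year = 120 + 31 = 151
Rest of 1982: 365 - 52 = 313
Full years 1983 (365), 1984 (366): 731
Total = 313 + 731 + 151 = 1195

1195 days


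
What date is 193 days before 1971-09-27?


Start: 1971-09-27, subtract 193 days
Back 27 days from September 27 reaches August 31, 1971 -> 166 left
August 1971 has 31 days -> back to July 31, 1971 -> 135 left
July 1971 has 31 days -> back to June 30, 1971 -> 104 left
June 1971 has 30 days -> back to May 31, 1971 -> 74 left
May 1971 has 31 days -> back to April 30, 1971 -> 43 left
April 1971 has 30 days -> back to March 31, 1971 -> 13 left
March 1971: 31 - 13 = 18 -> lands on March 18

Result: 1971-03-18


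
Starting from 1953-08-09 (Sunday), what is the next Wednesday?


Current: Sunday
Target: Wednesday
Days ahead: 3

Next Wednesday: 1953-08-12


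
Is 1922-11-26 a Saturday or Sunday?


Anchor: Jan 1, 1922. With p = 1922 - 1 = 1921: (p + p//4 - p//100 + p//400) mod 7 = (1921 + 480 - 19 + 4) mod 7 = 2386 mod 7 = 6 -> Sunday (Mon=0 ... Sun=6)
Day of year: 330; offset = 329
Weekday index = (6 + 329) mod 7 = 6 -> Sunday
Weekend days: Saturday, Sunday

Yes


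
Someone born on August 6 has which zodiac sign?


Date: August 6
Conventional tropical zodiac dates: Leo from July 23 onward; Virgo starts August 23
August 6 falls within the Leo range

Leo


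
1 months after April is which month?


April is month 4
4 + 1 = 5

May


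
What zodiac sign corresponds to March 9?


Date: March 9
Conventional tropical zodiac dates: Pisces from February 19 onward; Aries starts March 21
March 9 falls within the Pisces range

Pisces


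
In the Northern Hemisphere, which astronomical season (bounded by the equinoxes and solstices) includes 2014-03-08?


Date: March 8
Astronomical Winter (approx.; exact equinox/solstice day varies by year): December 21 to March 19
March 8 falls within the Winter window

Winter


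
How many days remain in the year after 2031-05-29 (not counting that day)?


Day of year: 149 of 365
Remaining = 365 - 149

216 days


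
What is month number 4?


Month 4 of 12

April


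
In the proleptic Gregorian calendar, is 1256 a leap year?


Gregorian leap year rule: divisible by 4, but not by 100, unless also by 400.
1256 is divisible by 4 but not 100 -> leap year

Yes


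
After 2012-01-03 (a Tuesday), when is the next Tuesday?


Current: Tuesday
Target: Tuesday
Days ahead: 7

Next Tuesday: 2012-01-10


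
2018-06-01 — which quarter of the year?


Month: June (month 6)
Q1: Jan-Mar, Q2: Apr-Jun, Q3: Jul-Sep, Q4: Oct-Dec

Q2


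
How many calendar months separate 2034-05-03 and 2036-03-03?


From May 2034 to March 2036
2 years * 12 = 24 months, minus 2 months = 22

22 months


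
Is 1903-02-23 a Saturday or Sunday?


Anchor: Jan 1, 1903. With p = 1903 - 1 = 1902: (p + p//4 - p//100 + p//400) mod 7 = (1902 + 475 - 19 + 4) mod 7 = 2362 mod 7 = 3 -> Thursday (Mon=0 ... Sun=6)
Day of year: 54; offset = 53
Weekday index = (3 + 53) mod 7 = 0 -> Monday
Weekend days: Saturday, Sunday

No


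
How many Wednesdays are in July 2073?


July 2073 has 31 days
Anchor: Jan 1, 2073. With p = 2073 - 1 = 2072: (p + p//4 - p//100 + p//400) mod 7 = (2072 + 518 - 20 + 5) mod 7 = 2575 mod 7 = 6 -> Sunday (Mon=0 ... Sun=6)
Days before July (Jan-Jun): 181; July 1 index = (6 + 181) mod 7 = 5 -> Saturday
First Wednesday is July 5
Wednesdays: 5, 12, 19, 26

4 Wednesdays


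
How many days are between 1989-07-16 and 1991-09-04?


From 1989-07-16 to 1991-09-04
1989-07-16: days before July = 31 + 28 + 31 + 30 + 31 + 30 = 181 (1989 is not a leap year); day of year = 181 + 16 = 197
1991-09-04: days before September = 31 + 28 + 31 + 30 + 31 + 30 + 31 + 31 = 243 (1991 is not a leap year); day of year = 243 + 4 = 247
Rest of 1989: 365 - 197 = 168
Full years 1990 (365): 365
Total = 168 + 365 + 247 = 780

780 days


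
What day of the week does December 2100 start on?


Target: December 1, 2100
Anchor: Jan 1, 2100. With p = 2100 - 1 = 2099: (p + p//4 - p//100 + p//400) mod 7 = (2099 + 524 - 20 + 5) mod 7 = 2608 mod 7 = 4 -> Friday (Mon=0 ... Sun=6)
Days before December (Jan-Nov): 334 days
Weekday index = (4 + 334) mod 7 = 2

Wednesday


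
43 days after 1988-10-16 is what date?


Start: 1988-10-16, add 43 days
October 1988 has 31 days: 31 - 16 = 15 days to October 31 -> 28 left
November 1988: 28 <= 30 -> lands on November 28

Result: 1988-11-28


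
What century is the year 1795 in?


Century = (year - 1) // 100 + 1
= (1795 - 1) // 100 + 1
= 1794 // 100 + 1
= 17 + 1

18th century


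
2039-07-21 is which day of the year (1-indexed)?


Date: July 21, 2039
Days in months 1 through 6: 181
Plus 21 days in July

Day of year: 202


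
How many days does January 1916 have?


January 1916

31 days


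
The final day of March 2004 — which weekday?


March 2004 has 31 days
Anchor: Jan 1, 2004. With p = 2004 - 1 = 2003: (p + p//4 - p//100 + p//400) mod 7 = (2003 + 500 - 20 + 5) mod 7 = 2488 mod 7 = 3 -> Thursday (Mon=0 ... Sun=6)
Days before March (Jan-Feb): 60; March 1 index = (3 + 60) mod 7 = 0 -> Monday
Last day offset: 31 - 1 = 30 days
Weekday index = (0 + 30) mod 7 = 2

Wednesday, March 31


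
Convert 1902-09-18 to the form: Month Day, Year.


ISO 1902-09-18 parses as year=1902, month=09, day=18
Month 9 -> September

September 18, 1902


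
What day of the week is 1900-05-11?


Date: May 11, 1900
Anchor: Jan 1, 1900. With p = 1900 - 1 = 1899: (p + p//4 - p//100 + p//400) mod 7 = (1899 + 474 - 18 + 4) mod 7 = 2359 mod 7 = 0 -> Monday (Mon=0 ... Sun=6)
Days before May (Jan-Apr): 120; offset = 120 + 11 - 1 = 130
Weekday index = (0 + 130) mod 7 = 4

Day of the week: Friday


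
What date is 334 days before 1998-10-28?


Start: 1998-10-28, subtract 334 days
Back 28 days from October 28 reaches September 30, 1998 -> 306 left
September 1998 has 30 days -> back to August 31, 1998 -> 276 left
August 1998 has 31 days -> back to July 31, 1998 -> 245 left
July 1998 has 31 days -> back to June 30, 1998 -> 214 left
June 1998 has 30 days -> back to May 31, 1998 -> 184 left
May 1998 has 31 days -> back to April 30, 1998 -> 153 left
April 1998 has 30 days -> back to March 31, 1998 -> 123 left
March 1998 has 31 days -> back to February 28, 1998 -> 92 left
February 1998 has 28 days -> back to January 31, 1998 -> 64 left
January 1998 has 31 days -> back to December 31, 1997 -> 33 left
December 1997 has 31 days -> back to November 30, 1997 -> 2 left
November 1997: 30 - 2 = 28 -> lands on November 28

Result: 1997-11-28


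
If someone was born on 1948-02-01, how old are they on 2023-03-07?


Birth: 1948-02-01
Reference: 2023-03-07
Year difference: 2023 - 1948 = 75

75 years old


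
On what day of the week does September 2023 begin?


Target: September 1, 2023
Anchor: Jan 1, 2023. With p = 2023 - 1 = 2022: (p + p//4 - p//100 + p//400) mod 7 = (2022 + 505 - 20 + 5) mod 7 = 2512 mod 7 = 6 -> Sunday (Mon=0 ... Sun=6)
Days before September (Jan-Aug): 243 days
Weekday index = (6 + 243) mod 7 = 4

Friday


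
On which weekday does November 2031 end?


November 2031 has 30 days
Anchor: Jan 1, 2031. With p = 2031 - 1 = 2030: (p + p//4 - p//100 + p//400) mod 7 = (2030 + 507 - 20 + 5) mod 7 = 2522 mod 7 = 2 -> Wednesday (Mon=0 ... Sun=6)
Days before November (Jan-Oct): 304; November 1 index = (2 + 304) mod 7 = 5 -> Saturday
Last day offset: 30 - 1 = 29 days
Weekday index = (5 + 29) mod 7 = 6

Sunday, November 30


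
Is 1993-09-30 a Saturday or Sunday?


Anchor: Jan 1, 1993. With p = 1993 - 1 = 1992: (p + p//4 - p//100 + p//400) mod 7 = (1992 + 498 - 19 + 4) mod 7 = 2475 mod 7 = 4 -> Friday (Mon=0 ... Sun=6)
Day of year: 273; offset = 272
Weekday index = (4 + 272) mod 7 = 3 -> Thursday
Weekend days: Saturday, Sunday

No


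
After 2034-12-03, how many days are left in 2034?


Day of year: 337 of 365
Remaining = 365 - 337

28 days


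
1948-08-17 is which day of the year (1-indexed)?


Date: August 17, 1948
Days in months 1 through 7: 213
Plus 17 days in August

Day of year: 230


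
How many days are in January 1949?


January 1949

31 days


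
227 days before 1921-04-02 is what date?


Start: 1921-04-02, subtract 227 days
Back 2 days from April 2 reaches March 31, 1921 -> 225 left
March 1921 has 31 days -> back to February 28, 1921 -> 194 left
February 1921 has 28 days -> back to January 31, 1921 -> 166 left
January 1921 has 31 days -> back to December 31, 1920 -> 135 left
December 1920 has 31 days -> back to November 30, 1920 -> 104 left
November 1920 has 30 days -> back to October 31, 1920 -> 74 left
October 1920 has 31 days -> back to September 30, 1920 -> 43 left
September 1920 has 30 days -> back to August 31, 1920 -> 13 left
August 1920: 31 - 13 = 18 -> lands on August 18

Result: 1920-08-18


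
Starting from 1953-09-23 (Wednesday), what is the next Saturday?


Current: Wednesday
Target: Saturday
Days ahead: 3

Next Saturday: 1953-09-26


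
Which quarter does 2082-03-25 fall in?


Month: March (month 3)
Q1: Jan-Mar, Q2: Apr-Jun, Q3: Jul-Sep, Q4: Oct-Dec

Q1


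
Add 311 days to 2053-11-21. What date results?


Start: 2053-11-21, add 311 days
November 2053 has 30 days: 30 - 21 = 9 days to November 30 -> 302 left
December 2053 has 31 days -> 271 left
January 2054 has 31 days -> 240 left
February 2054 has 28 days -> 212 left
March 2054 has 31 days -> 181 left
April 2054 has 30 days -> 151 left
May 2054 has 31 days -> 120 left
June 2054 has 30 days -> 90 left
July 2054 has 31 days -> 59 left
August 2054 has 31 days -> 28 left
September 2054: 28 <= 30 -> lands on September 28

Result: 2054-09-28


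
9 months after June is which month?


June is month 6
6 + 9 = 15; wrap: 15 - 12 = 3

March


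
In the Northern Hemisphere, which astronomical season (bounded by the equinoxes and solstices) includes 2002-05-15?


Date: May 15
Astronomical Spring (approx.; exact equinox/solstice day varies by year): March 20 to June 20
May 15 falls within the Spring window

Spring


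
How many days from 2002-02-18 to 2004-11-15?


From 2002-02-18 to 2004-11-15
2002-02-18: days before February = 31; day of year = 31 + 18 = 49
2004-11-15: days before November = 31 + 29 + 31 + 30 + 31 + 30 + 31 + 31 + 30 + 31 = 305 (2004 is a leap year); day of year = 305 + 15 = 320
Rest of 2002: 365 - 49 = 316
Full years 2003 (365): 365
Total = 316 + 365 + 320 = 1001

1001 days


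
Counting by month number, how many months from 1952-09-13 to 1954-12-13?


From September 1952 to December 1954
2 years * 12 = 24 months, plus 3 months = 27

27 months


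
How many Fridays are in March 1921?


March 1921 has 31 days
Anchor: Jan 1, 1921. With p = 1921 - 1 = 1920: (p + p//4 - p//100 + p//400) mod 7 = (1920 + 480 - 19 + 4) mod 7 = 2385 mod 7 = 5 -> Saturday (Mon=0 ... Sun=6)
Days before March (Jan-Feb): 59; March 1 index = (5 + 59) mod 7 = 1 -> Tuesday
First Friday is March 4
Fridays: 4, 11, 18, 25

4 Fridays


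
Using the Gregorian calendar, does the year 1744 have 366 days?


Gregorian leap year rule: divisible by 4, but not by 100, unless also by 400.
1744 is divisible by 4 but not 100 -> leap year

Yes


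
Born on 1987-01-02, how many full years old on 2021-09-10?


Birth: 1987-01-02
Reference: 2021-09-10
Year difference: 2021 - 1987 = 34

34 years old


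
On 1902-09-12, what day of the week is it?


Date: September 12, 1902
Anchor: Jan 1, 1902. With p = 1902 - 1 = 1901: (p + p//4 - p//100 + p//400) mod 7 = (1901 + 475 - 19 + 4) mod 7 = 2361 mod 7 = 2 -> Wednesday (Mon=0 ... Sun=6)
Days before September (Jan-Aug): 243; offset = 243 + 12 - 1 = 254
Weekday index = (2 + 254) mod 7 = 4

Day of the week: Friday


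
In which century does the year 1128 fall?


Century = (year - 1) // 100 + 1
= (1128 - 1) // 100 + 1
= 1127 // 100 + 1
= 11 + 1

12th century


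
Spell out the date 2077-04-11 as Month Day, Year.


ISO 2077-04-11 parses as year=2077, month=04, day=11
Month 4 -> April

April 11, 2077


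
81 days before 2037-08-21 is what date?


Start: 2037-08-21, subtract 81 days
Back 21 days from August 21 reaches July 31, 2037 -> 60 left
July 2037 has 31 days -> back to June 30, 2037 -> 29 left
June 2037: 30 - 29 = 1 -> lands on June 1

Result: 2037-06-01


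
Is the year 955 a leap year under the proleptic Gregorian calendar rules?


Gregorian leap year rule: divisible by 4, but not by 100, unless also by 400.
955 is not divisible by 4 -> not a leap year

No


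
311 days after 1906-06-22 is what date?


Start: 1906-06-22, add 311 days
June 1906 has 30 days: 30 - 22 = 8 days to June 30 -> 303 left
July 1906 has 31 days -> 272 left
August 1906 has 31 days -> 241 left
September 1906 has 30 days -> 211 left
October 1906 has 31 days -> 180 left
November 1906 has 30 days -> 150 left
December 1906 has 31 days -> 119 left
January 1907 has 31 days -> 88 left
February 1907 has 28 days -> 60 left
March 1907 has 31 days -> 29 left
April 1907: 29 <= 30 -> lands on April 29

Result: 1907-04-29


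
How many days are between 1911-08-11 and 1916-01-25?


From 1911-08-11 to 1916-01-25
1911-08-11: days before August = 31 + 28 + 31 + 30 + 31 + 30 + 31 = 212 (1911 is not a leap year); day of year = 212 + 11 = 223
1916-01-25: day of year = 25
Rest of 1911: 365 - 223 = 142
Full years 1912 (366), 1913 (365), 1914 (365), 1915 (365): 1461
Total = 142 + 1461 + 25 = 1628

1628 days


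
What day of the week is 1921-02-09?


Date: February 9, 1921
Anchor: Jan 1, 1921. With p = 1921 - 1 = 1920: (p + p//4 - p//100 + p//400) mod 7 = (1920 + 480 - 19 + 4) mod 7 = 2385 mod 7 = 5 -> Saturday (Mon=0 ... Sun=6)
Days before February (Jan): 31; offset = 31 + 9 - 1 = 39
Weekday index = (5 + 39) mod 7 = 2

Day of the week: Wednesday


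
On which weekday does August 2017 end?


August 2017 has 31 days
Anchor: Jan 1, 2017. With p = 2017 - 1 = 2016: (p + p//4 - p//100 + p//400) mod 7 = (2016 + 504 - 20 + 5) mod 7 = 2505 mod 7 = 6 -> Sunday (Mon=0 ... Sun=6)
Days before August (Jan-Jul): 212; August 1 index = (6 + 212) mod 7 = 1 -> Tuesday
Last day offset: 31 - 1 = 30 days
Weekday index = (1 + 30) mod 7 = 3

Thursday, August 31


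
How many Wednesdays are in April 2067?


April 2067 has 30 days
Anchor: Jan 1, 2067. With p = 2067 - 1 = 2066: (p + p//4 - p//100 + p//400) mod 7 = (2066 + 516 - 20 + 5) mod 7 = 2567 mod 7 = 5 -> Saturday (Mon=0 ... Sun=6)
Days before April (Jan-Mar): 90; April 1 index = (5 + 90) mod 7 = 4 -> Friday
First Wednesday is April 6
Wednesdays: 6, 13, 20, 27

4 Wednesdays


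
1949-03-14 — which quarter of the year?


Month: March (month 3)
Q1: Jan-Mar, Q2: Apr-Jun, Q3: Jul-Sep, Q4: Oct-Dec

Q1


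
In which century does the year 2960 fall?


Century = (year - 1) // 100 + 1
= (2960 - 1) // 100 + 1
= 2959 // 100 + 1
= 29 + 1

30th century


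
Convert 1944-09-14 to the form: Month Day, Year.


ISO 1944-09-14 parses as year=1944, month=09, day=14
Month 9 -> September

September 14, 1944


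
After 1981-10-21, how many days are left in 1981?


Day of year: 294 of 365
Remaining = 365 - 294

71 days


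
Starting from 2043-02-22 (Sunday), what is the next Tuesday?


Current: Sunday
Target: Tuesday
Days ahead: 2

Next Tuesday: 2043-02-24


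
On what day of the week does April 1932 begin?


Target: April 1, 1932
Anchor: Jan 1, 1932. With p = 1932 - 1 = 1931: (p + p//4 - p//100 + p//400) mod 7 = (1931 + 482 - 19 + 4) mod 7 = 2398 mod 7 = 4 -> Friday (Mon=0 ... Sun=6)
Days before April (Jan-Mar): 91 days
Weekday index = (4 + 91) mod 7 = 4

Friday


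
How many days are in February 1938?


February 1938 (leap year: no)

28 days


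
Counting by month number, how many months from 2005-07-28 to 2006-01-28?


From July 2005 to January 2006
1 year * 12 = 12 months, minus 6 months = 6

6 months


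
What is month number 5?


Month 5 of 12

May


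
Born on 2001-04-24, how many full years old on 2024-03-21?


Birth: 2001-04-24
Reference: 2024-03-21
Year difference: 2024 - 2001 = 23
Birthday not yet reached in 2024, subtract 1

22 years old


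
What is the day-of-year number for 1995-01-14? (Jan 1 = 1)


Date: January 14, 1995
No months before January
Plus 14 days in January

Day of year: 14


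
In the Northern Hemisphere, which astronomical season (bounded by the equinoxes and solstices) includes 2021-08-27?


Date: August 27
Astronomical Summer (approx.; exact equinox/solstice day varies by year): June 21 to September 21
August 27 falls within the Summer window

Summer


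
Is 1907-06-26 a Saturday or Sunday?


Anchor: Jan 1, 1907. With p = 1907 - 1 = 1906: (p + p//4 - p//100 + p//400) mod 7 = (1906 + 476 - 19 + 4) mod 7 = 2367 mod 7 = 1 -> Tuesday (Mon=0 ... Sun=6)
Day of year: 177; offset = 176
Weekday index = (1 + 176) mod 7 = 2 -> Wednesday
Weekend days: Saturday, Sunday

No


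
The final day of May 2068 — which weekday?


May 2068 has 31 days
Anchor: Jan 1, 2068. With p = 2068 - 1 = 2067: (p + p//4 - p//100 + p//400) mod 7 = (2067 + 516 - 20 + 5) mod 7 = 2568 mod 7 = 6 -> Sunday (Mon=0 ... Sun=6)
Days before May (Jan-Apr): 121; May 1 index = (6 + 121) mod 7 = 1 -> Tuesday
Last day offset: 31 - 1 = 30 days
Weekday index = (1 + 30) mod 7 = 3

Thursday, May 31


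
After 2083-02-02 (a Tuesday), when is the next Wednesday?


Current: Tuesday
Target: Wednesday
Days ahead: 1

Next Wednesday: 2083-02-03


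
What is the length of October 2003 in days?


October 2003

31 days


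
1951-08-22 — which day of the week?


Date: August 22, 1951
Anchor: Jan 1, 1951. With p = 1951 - 1 = 1950: (p + p//4 - p//100 + p//400) mod 7 = (1950 + 487 - 19 + 4) mod 7 = 2422 mod 7 = 0 -> Monday (Mon=0 ... Sun=6)
Days before August (Jan-Jul): 212; offset = 212 + 22 - 1 = 233
Weekday index = (0 + 233) mod 7 = 2

Day of the week: Wednesday


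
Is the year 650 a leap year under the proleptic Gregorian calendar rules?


Gregorian leap year rule: divisible by 4, but not by 100, unless also by 400.
650 is not divisible by 4 -> not a leap year

No


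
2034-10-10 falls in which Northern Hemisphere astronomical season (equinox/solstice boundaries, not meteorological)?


Date: October 10
Astronomical Autumn (approx.; exact equinox/solstice day varies by year): September 22 to December 20
October 10 falls within the Autumn window

Autumn


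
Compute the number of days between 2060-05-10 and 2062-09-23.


From 2060-05-10 to 2062-09-23
2060-05-10: days before May = 31 + 29 + 31 + 30 = 121 (2060 is a leap year); day of year = 121 + 10 = 131
2062-09-23: days before September = 31 + 28 + 31 + 30 + 31 + 30 + 31 + 31 = 243 (2062 is not a leap year); day of year = 243 + 23 = 266
Rest of 2060: 366 - 131 = 235
Full years 2061 (365): 365
Total = 235 + 365 + 266 = 866

866 days


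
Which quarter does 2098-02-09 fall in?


Month: February (month 2)
Q1: Jan-Mar, Q2: Apr-Jun, Q3: Jul-Sep, Q4: Oct-Dec

Q1


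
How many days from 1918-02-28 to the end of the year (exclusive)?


Day of year: 59 of 365
Remaining = 365 - 59

306 days


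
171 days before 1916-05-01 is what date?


Start: 1916-05-01, subtract 171 days
Back 1 day from May 1 reaches April 30, 1916 -> 170 left
April 1916 has 30 days -> back to March 31, 1916 -> 140 left
March 1916 has 31 days -> back to February 29, 1916 -> 109 left
February 1916 has 29 days -> back to January 31, 1916 -> 80 left
January 1916 has 31 days -> back to December 31, 1915 -> 49 left
December 1915 has 31 days -> back to November 30, 1915 -> 18 left
November 1915: 30 - 18 = 12 -> lands on November 12

Result: 1915-11-12


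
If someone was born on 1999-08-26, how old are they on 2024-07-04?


Birth: 1999-08-26
Reference: 2024-07-04
Year difference: 2024 - 1999 = 25
Birthday not yet reached in 2024, subtract 1

24 years old


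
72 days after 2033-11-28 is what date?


Start: 2033-11-28, add 72 days
November 2033 has 30 days: 30 - 28 = 2 days to November 30 -> 70 left
December 2033 has 31 days -> 39 left
January 2034 has 31 days -> 8 left
February 2034: 8 <= 28 -> lands on February 8

Result: 2034-02-08


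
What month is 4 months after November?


November is month 11
11 + 4 = 15; wrap: 15 - 12 = 3

March


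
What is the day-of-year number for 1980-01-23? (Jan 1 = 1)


Date: January 23, 1980
No months before January
Plus 23 days in January

Day of year: 23


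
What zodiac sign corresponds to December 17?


Date: December 17
Conventional tropical zodiac dates: Sagittarius from November 22 onward; Capricorn starts December 22
December 17 falls within the Sagittarius range

Sagittarius


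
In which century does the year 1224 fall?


Century = (year - 1) // 100 + 1
= (1224 - 1) // 100 + 1
= 1223 // 100 + 1
= 12 + 1

13th century


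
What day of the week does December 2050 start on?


Target: December 1, 2050
Anchor: Jan 1, 2050. With p = 2050 - 1 = 2049: (p + p//4 - p//100 + p//400) mod 7 = (2049 + 512 - 20 + 5) mod 7 = 2546 mod 7 = 5 -> Saturday (Mon=0 ... Sun=6)
Days before December (Jan-Nov): 334 days
Weekday index = (5 + 334) mod 7 = 3

Thursday


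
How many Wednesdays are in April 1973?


April 1973 has 30 days
Anchor: Jan 1, 1973. With p = 1973 - 1 = 1972: (p + p//4 - p//100 + p//400) mod 7 = (1972 + 493 - 19 + 4) mod 7 = 2450 mod 7 = 0 -> Monday (Mon=0 ... Sun=6)
Days before April (Jan-Mar): 90; April 1 index = (0 + 90) mod 7 = 6 -> Sunday
First Wednesday is April 4
Wednesdays: 4, 11, 18, 25

4 Wednesdays


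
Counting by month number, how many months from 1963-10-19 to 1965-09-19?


From October 1963 to September 1965
2 years * 12 = 24 months, minus 1 month = 23

23 months


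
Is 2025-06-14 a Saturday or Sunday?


Anchor: Jan 1, 2025. With p = 2025 - 1 = 2024: (p + p//4 - p//100 + p//400) mod 7 = (2024 + 506 - 20 + 5) mod 7 = 2515 mod 7 = 2 -> Wednesday (Mon=0 ... Sun=6)
Day of year: 165; offset = 164
Weekday index = (2 + 164) mod 7 = 5 -> Saturday
Weekend days: Saturday, Sunday

Yes


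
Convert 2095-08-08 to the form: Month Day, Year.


ISO 2095-08-08 parses as year=2095, month=08, day=08
Month 8 -> August

August 8, 2095


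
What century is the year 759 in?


Century = (year - 1) // 100 + 1
= (759 - 1) // 100 + 1
= 758 // 100 + 1
= 7 + 1

8th century


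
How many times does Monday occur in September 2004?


September 2004 has 30 days
Anchor: Jan 1, 2004. With p = 2004 - 1 = 2003: (p + p//4 - p//100 + p//400) mod 7 = (2003 + 500 - 20 + 5) mod 7 = 2488 mod 7 = 3 -> Thursday (Mon=0 ... Sun=6)
Days before September (Jan-Aug): 244; September 1 index = (3 + 244) mod 7 = 2 -> Wednesday
First Monday is September 6
Mondays: 6, 13, 20, 27

4 Mondays


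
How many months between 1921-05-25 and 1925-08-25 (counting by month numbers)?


From May 1921 to August 1925
4 years * 12 = 48 months, plus 3 months = 51

51 months


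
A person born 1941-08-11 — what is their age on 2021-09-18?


Birth: 1941-08-11
Reference: 2021-09-18
Year difference: 2021 - 1941 = 80

80 years old


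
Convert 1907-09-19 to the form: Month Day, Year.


ISO 1907-09-19 parses as year=1907, month=09, day=19
Month 9 -> September

September 19, 1907


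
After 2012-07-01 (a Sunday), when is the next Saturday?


Current: Sunday
Target: Saturday
Days ahead: 6

Next Saturday: 2012-07-07


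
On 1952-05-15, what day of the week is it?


Date: May 15, 1952
Anchor: Jan 1, 1952. With p = 1952 - 1 = 1951: (p + p//4 - p//100 + p//400) mod 7 = (1951 + 487 - 19 + 4) mod 7 = 2423 mod 7 = 1 -> Tuesday (Mon=0 ... Sun=6)
Days before May (Jan-Apr): 121; offset = 121 + 15 - 1 = 135
Weekday index = (1 + 135) mod 7 = 3

Day of the week: Thursday


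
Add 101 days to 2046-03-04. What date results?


Start: 2046-03-04, add 101 days
March 2046 has 31 days: 31 - 4 = 27 days to March 31 -> 74 left
April 2046 has 30 days -> 44 left
May 2046 has 31 days -> 13 left
June 2046: 13 <= 30 -> lands on June 13

Result: 2046-06-13


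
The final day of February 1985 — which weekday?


February 1985 has 28 days
Anchor: Jan 1, 1985. With p = 1985 - 1 = 1984: (p + p//4 - p//100 + p//400) mod 7 = (1984 + 496 - 19 + 4) mod 7 = 2465 mod 7 = 1 -> Tuesday (Mon=0 ... Sun=6)
Days before February (Jan): 31; February 1 index = (1 + 31) mod 7 = 4 -> Friday
Last day offset: 28 - 1 = 27 days
Weekday index = (4 + 27) mod 7 = 3

Thursday, February 28


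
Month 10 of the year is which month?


Month 10 of 12

October


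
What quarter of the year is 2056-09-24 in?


Month: September (month 9)
Q1: Jan-Mar, Q2: Apr-Jun, Q3: Jul-Sep, Q4: Oct-Dec

Q3


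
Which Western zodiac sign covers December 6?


Date: December 6
Conventional tropical zodiac dates: Sagittarius from November 22 onward; Capricorn starts December 22
December 6 falls within the Sagittarius range

Sagittarius


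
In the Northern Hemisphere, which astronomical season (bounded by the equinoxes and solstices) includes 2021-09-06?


Date: September 6
Astronomical Summer (approx.; exact equinox/solstice day varies by year): June 21 to September 21
September 6 falls within the Summer window

Summer


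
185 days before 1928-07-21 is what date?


Start: 1928-07-21, subtract 185 days
Back 21 days from July 21 reaches June 30, 1928 -> 164 left
June 1928 has 30 days -> back to May 31, 1928 -> 134 left
May 1928 has 31 days -> back to April 30, 1928 -> 103 left
April 1928 has 30 days -> back to March 31, 1928 -> 73 left
March 1928 has 31 days -> back to February 29, 1928 -> 42 left
February 1928 has 29 days -> back to January 31, 1928 -> 13 left
January 1928: 31 - 13 = 18 -> lands on January 18

Result: 1928-01-18


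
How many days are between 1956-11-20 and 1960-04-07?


From 1956-11-20 to 1960-04-07
1956-11-20: days before November = 31 + 29 + 31 + 30 + 31 + 30 + 31 + 31 + 30 + 31 = 305 (1956 is a leap year); day of year = 305 + 20 = 325
1960-04-07: days before April = 31 + 29 + 31 = 91 (1960 is a leap year); day of year = 91 + 7 = 98
Rest of 1956: 366 - 325 = 41
Full years 1957 (365), 1958 (365), 1959 (365): 1095
Total = 41 + 1095 + 98 = 1234

1234 days
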